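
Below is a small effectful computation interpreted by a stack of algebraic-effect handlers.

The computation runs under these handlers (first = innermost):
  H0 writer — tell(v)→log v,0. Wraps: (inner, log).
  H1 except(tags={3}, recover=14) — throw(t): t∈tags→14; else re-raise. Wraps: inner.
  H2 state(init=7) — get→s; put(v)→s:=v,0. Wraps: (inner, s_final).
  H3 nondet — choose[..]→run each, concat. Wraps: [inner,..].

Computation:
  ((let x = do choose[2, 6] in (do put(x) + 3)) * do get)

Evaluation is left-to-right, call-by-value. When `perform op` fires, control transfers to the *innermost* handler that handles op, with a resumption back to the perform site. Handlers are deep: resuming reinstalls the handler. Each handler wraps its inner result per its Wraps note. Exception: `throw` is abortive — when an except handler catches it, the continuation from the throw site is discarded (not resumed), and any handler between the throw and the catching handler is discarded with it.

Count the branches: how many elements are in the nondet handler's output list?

Working:
choose[2, 6] @ H3
  branch[0] choose=2:
    put(2) @ H2 ⇒ s:=2
    get @ H2 ⇒ 2
    H0 returns (6, ())
    H1 returns (6, ())
    H2 returns ((6, ()), 2)
    H3 returns [((6, ()), 2)]
  branch[1] choose=6:
    put(6) @ H2 ⇒ s:=6
    get @ H2 ⇒ 6
    H0 returns (18, ())
    H1 returns (18, ())
    H2 returns ((18, ()), 6)
    H3 returns [((18, ()), 6)]
= [((6, ()), 2), ((18, ()), 6)]

Answer: 2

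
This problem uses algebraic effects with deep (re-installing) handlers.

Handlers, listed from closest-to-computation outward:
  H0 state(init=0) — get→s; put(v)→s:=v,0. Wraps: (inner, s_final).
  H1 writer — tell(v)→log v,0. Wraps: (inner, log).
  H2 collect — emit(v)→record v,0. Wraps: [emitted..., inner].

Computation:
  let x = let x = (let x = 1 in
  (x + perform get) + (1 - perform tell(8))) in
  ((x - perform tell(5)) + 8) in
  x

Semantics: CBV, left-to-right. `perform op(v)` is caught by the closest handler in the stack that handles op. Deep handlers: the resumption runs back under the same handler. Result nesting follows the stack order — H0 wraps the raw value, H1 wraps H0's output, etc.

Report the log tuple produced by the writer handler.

Answer: (8, 5)

Step-by-step:
get @ H0 ⇒ 0
tell(8) @ H1 ⇒ log+=8
tell(5) @ H1 ⇒ log+=5
H0 returns (10, 0)
H1 returns ((10, 0), (8, 5))
H2 returns [((10, 0), (8, 5))]
= [((10, 0), (8, 5))]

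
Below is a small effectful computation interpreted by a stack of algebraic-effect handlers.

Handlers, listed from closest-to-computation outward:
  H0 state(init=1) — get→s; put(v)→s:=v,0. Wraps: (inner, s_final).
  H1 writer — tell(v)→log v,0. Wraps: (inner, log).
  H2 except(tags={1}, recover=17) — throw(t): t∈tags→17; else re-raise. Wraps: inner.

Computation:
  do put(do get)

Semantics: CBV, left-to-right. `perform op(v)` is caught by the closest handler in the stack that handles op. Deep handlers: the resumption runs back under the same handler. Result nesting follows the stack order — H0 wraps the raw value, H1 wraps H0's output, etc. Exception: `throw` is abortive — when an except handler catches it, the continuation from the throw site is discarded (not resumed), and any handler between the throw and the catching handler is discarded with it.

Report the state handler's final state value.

Answer: 1

Step-by-step:
get @ H0 ⇒ 1
put(1) @ H0 ⇒ s:=1
H0 returns (0, 1)
H1 returns ((0, 1), ())
H2 returns ((0, 1), ())
= ((0, 1), ())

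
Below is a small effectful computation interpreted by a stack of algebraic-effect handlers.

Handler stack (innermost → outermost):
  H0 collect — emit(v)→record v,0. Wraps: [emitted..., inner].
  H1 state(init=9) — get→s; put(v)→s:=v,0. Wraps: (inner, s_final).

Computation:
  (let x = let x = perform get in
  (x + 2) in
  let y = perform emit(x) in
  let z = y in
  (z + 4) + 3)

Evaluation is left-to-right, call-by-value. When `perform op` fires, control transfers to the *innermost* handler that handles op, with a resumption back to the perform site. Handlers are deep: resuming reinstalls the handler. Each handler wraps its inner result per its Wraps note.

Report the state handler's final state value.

Answer: 9

Working:
get @ H1 ⇒ 9
emit(11) @ H0 ⇒ out+=11
H0 returns [11, 7]
H1 returns ([11, 7], 9)
= ([11, 7], 9)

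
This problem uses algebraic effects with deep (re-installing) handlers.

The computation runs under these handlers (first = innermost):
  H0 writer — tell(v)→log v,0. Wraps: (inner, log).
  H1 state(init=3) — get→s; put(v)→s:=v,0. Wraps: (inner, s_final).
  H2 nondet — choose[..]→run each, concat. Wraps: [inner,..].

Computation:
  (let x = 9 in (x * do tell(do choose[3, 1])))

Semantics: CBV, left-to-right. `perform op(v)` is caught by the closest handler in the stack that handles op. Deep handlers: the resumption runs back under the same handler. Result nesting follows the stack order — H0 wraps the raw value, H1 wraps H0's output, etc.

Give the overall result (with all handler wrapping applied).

Answer: [((0, (3)), 3), ((0, (1)), 3)]

Working:
choose[3, 1] @ H2
  branch[0] choose=3:
    tell(3) @ H0 ⇒ log+=3
    H0 returns (0, (3))
    H1 returns ((0, (3)), 3)
    H2 returns [((0, (3)), 3)]
  branch[1] choose=1:
    tell(1) @ H0 ⇒ log+=1
    H0 returns (0, (1))
    H1 returns ((0, (1)), 3)
    H2 returns [((0, (1)), 3)]
= [((0, (3)), 3), ((0, (1)), 3)]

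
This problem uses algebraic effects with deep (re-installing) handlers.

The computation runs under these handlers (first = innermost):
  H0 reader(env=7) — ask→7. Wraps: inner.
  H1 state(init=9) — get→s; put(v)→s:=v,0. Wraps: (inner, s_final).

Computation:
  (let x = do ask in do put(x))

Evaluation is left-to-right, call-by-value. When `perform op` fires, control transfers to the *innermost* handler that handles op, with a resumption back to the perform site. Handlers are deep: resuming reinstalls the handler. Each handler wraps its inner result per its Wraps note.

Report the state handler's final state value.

Answer: 7

Step-by-step:
ask @ H0 ⇒ 7
put(7) @ H1 ⇒ s:=7
H0 returns 0
H1 returns (0, 7)
= (0, 7)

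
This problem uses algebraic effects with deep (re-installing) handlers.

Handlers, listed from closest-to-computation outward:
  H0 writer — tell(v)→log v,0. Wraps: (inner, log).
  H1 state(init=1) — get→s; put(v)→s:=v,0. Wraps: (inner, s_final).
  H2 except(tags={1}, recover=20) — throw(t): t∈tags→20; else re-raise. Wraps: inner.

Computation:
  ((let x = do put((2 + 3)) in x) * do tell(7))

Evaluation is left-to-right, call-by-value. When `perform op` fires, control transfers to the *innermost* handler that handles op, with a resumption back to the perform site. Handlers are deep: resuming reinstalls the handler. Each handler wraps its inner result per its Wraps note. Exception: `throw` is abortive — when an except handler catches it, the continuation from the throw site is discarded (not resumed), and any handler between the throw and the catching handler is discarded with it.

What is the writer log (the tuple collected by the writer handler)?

Working:
put(5) @ H1 ⇒ s:=5
tell(7) @ H0 ⇒ log+=7
H0 returns (0, (7))
H1 returns ((0, (7)), 5)
H2 returns ((0, (7)), 5)
= ((0, (7)), 5)

Answer: (7)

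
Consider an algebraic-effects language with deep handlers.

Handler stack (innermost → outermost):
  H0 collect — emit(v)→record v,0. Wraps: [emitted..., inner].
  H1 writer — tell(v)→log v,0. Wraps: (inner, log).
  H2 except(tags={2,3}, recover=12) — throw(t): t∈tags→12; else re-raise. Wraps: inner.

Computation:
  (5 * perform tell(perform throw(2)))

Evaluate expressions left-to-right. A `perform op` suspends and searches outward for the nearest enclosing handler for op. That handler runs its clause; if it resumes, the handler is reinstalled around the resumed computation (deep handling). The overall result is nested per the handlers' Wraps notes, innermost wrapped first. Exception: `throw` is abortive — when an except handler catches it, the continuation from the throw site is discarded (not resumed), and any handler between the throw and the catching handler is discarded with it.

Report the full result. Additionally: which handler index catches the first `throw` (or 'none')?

Answer: 12 ; first throw caught by: H2

Step-by-step:
throw(2) @ H2 caught ⇒ 12
= 12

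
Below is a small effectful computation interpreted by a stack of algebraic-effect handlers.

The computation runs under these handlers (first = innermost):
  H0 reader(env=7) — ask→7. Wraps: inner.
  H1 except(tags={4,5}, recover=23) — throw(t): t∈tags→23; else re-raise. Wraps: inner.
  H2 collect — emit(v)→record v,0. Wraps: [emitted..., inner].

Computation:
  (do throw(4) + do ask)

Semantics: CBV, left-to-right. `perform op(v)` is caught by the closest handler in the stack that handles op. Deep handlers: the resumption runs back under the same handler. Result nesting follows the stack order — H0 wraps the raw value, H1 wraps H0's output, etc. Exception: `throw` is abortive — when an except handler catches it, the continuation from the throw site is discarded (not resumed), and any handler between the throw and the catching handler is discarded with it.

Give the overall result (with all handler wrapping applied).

Answer: [23]

Evaluation trace:
throw(4) @ H1 caught ⇒ 23
H2 returns [23]
= [23]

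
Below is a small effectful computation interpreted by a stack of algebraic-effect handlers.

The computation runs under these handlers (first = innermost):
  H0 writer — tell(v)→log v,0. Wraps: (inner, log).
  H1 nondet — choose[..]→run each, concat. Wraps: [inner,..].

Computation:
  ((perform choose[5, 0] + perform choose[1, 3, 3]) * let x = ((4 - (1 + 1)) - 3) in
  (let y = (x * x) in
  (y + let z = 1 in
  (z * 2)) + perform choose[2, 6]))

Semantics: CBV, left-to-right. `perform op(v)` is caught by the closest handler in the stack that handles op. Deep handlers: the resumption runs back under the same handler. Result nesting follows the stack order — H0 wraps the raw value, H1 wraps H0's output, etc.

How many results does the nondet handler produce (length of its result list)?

Step-by-step:
choose[5, 0] @ H1
  branch[0] choose=5:
    choose[1, 3, 3] @ H1
      branch[0] choose=1:
        choose[2, 6] @ H1
          branch[0] choose=2:
            H0 returns (30, ())
            H1 returns [(30, ())]
          branch[1] choose=6:
            H0 returns (54, ())
            H1 returns [(54, ())]
      branch[1] choose=3:
        choose[2, 6] @ H1
          branch[0] choose=2:
            H0 returns (40, ())
            H1 returns [(40, ())]
          branch[1] choose=6:
            H0 returns (72, ())
            H1 returns [(72, ())]
      branch[2] choose=3:
        choose[2, 6] @ H1
          branch[0] choose=2:
            H0 returns (40, ())
            H1 returns [(40, ())]
          branch[1] choose=6:
            H0 returns (72, ())
            H1 returns [(72, ())]
  branch[1] choose=0:
    choose[1, 3, 3] @ H1
      branch[0] choose=1:
        choose[2, 6] @ H1
          branch[0] choose=2:
            H0 returns (5, ())
            H1 returns [(5, ())]
          branch[1] choose=6:
            H0 returns (9, ())
            H1 returns [(9, ())]
      branch[1] choose=3:
        choose[2, 6] @ H1
          branch[0] choose=2:
            H0 returns (15, ())
            H1 returns [(15, ())]
          branch[1] choose=6:
            H0 returns (27, ())
            H1 returns [(27, ())]
      branch[2] choose=3:
        choose[2, 6] @ H1
          branch[0] choose=2:
            H0 returns (15, ())
            H1 returns [(15, ())]
          branch[1] choose=6:
            H0 returns (27, ())
            H1 returns [(27, ())]
= [(30, ()), (54, ()), (40, ()), (72, ()), (40, ()), (72, ()), (5, ()), (9, ()), (15, ()), (27, ()), (15, ()), (27, ())]

Answer: 12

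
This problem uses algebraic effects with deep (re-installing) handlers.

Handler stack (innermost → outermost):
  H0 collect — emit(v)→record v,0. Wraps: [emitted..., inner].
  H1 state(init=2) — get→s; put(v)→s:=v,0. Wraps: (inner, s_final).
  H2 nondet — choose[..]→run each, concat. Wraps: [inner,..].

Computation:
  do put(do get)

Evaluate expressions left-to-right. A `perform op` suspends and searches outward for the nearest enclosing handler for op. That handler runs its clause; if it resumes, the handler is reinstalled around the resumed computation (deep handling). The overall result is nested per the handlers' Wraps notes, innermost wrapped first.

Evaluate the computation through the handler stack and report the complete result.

Working:
get @ H1 ⇒ 2
put(2) @ H1 ⇒ s:=2
H0 returns [0]
H1 returns ([0], 2)
H2 returns [([0], 2)]
= [([0], 2)]

Answer: [([0], 2)]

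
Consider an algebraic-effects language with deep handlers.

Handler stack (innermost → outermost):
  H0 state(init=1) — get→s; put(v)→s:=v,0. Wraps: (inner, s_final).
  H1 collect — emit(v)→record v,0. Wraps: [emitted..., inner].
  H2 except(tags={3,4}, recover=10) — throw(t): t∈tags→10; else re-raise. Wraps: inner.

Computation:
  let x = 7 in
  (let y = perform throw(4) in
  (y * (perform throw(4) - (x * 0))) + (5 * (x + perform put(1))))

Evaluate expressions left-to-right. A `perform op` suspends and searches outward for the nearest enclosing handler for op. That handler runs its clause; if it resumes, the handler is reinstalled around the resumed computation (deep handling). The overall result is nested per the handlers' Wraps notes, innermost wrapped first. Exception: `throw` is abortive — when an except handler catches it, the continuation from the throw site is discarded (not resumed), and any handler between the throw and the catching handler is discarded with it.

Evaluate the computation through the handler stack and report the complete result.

Answer: 10

Working:
throw(4) @ H2 caught ⇒ 10
= 10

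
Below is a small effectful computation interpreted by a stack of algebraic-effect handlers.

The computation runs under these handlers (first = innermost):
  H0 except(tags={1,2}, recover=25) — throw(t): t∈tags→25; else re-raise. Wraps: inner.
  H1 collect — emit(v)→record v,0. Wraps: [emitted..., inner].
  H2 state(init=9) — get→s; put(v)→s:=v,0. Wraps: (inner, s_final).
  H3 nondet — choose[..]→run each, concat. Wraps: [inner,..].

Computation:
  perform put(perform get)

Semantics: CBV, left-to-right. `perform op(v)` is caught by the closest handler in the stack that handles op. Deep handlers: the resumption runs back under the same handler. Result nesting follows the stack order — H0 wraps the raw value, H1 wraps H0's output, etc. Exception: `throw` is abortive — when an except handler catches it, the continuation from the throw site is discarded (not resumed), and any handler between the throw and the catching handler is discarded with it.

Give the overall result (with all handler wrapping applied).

Answer: [([0], 9)]

Evaluation trace:
get @ H2 ⇒ 9
put(9) @ H2 ⇒ s:=9
H0 returns 0
H1 returns [0]
H2 returns ([0], 9)
H3 returns [([0], 9)]
= [([0], 9)]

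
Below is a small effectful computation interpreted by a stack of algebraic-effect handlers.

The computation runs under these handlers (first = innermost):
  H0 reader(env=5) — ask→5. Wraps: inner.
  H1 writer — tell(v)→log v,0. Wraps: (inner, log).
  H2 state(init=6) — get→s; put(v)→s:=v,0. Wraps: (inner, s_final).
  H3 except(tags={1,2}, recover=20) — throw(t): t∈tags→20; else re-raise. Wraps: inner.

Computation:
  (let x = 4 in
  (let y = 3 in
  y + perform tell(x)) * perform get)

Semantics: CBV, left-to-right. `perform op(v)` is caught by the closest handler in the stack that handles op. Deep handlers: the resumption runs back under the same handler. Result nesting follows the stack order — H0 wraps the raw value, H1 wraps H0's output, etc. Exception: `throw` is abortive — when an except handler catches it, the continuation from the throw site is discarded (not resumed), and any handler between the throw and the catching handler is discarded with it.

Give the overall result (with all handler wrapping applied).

Answer: ((18, (4)), 6)

Evaluation trace:
tell(4) @ H1 ⇒ log+=4
get @ H2 ⇒ 6
H0 returns 18
H1 returns (18, (4))
H2 returns ((18, (4)), 6)
H3 returns ((18, (4)), 6)
= ((18, (4)), 6)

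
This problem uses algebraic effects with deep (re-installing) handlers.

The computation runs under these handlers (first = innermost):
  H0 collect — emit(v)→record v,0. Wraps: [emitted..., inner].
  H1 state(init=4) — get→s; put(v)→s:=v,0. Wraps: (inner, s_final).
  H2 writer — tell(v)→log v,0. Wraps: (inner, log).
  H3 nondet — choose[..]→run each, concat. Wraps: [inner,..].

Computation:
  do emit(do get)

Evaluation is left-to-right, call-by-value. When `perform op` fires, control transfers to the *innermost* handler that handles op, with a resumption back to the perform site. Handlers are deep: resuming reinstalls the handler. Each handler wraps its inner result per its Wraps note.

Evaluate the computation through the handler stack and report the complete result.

Step-by-step:
get @ H1 ⇒ 4
emit(4) @ H0 ⇒ out+=4
H0 returns [4, 0]
H1 returns ([4, 0], 4)
H2 returns (([4, 0], 4), ())
H3 returns [(([4, 0], 4), ())]
= [(([4, 0], 4), ())]

Answer: [(([4, 0], 4), ())]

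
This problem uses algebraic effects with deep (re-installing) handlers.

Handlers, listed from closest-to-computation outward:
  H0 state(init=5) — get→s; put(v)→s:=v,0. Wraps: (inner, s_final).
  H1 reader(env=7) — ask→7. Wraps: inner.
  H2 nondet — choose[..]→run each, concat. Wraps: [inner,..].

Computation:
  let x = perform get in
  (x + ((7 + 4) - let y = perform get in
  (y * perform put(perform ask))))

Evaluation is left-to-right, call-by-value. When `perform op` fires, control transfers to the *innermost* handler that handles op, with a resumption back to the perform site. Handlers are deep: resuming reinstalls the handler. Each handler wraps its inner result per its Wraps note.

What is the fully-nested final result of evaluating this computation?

Step-by-step:
get @ H0 ⇒ 5
get @ H0 ⇒ 5
ask @ H1 ⇒ 7
put(7) @ H0 ⇒ s:=7
H0 returns (16, 7)
H1 returns (16, 7)
H2 returns [(16, 7)]
= [(16, 7)]

Answer: [(16, 7)]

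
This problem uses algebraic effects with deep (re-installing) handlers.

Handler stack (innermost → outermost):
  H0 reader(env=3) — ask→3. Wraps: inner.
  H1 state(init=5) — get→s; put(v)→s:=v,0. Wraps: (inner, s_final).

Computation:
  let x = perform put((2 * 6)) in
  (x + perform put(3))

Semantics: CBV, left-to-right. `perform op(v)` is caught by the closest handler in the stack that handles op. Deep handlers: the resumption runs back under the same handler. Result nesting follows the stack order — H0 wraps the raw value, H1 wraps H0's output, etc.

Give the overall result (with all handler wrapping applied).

Step-by-step:
put(12) @ H1 ⇒ s:=12
put(3) @ H1 ⇒ s:=3
H0 returns 0
H1 returns (0, 3)
= (0, 3)

Answer: (0, 3)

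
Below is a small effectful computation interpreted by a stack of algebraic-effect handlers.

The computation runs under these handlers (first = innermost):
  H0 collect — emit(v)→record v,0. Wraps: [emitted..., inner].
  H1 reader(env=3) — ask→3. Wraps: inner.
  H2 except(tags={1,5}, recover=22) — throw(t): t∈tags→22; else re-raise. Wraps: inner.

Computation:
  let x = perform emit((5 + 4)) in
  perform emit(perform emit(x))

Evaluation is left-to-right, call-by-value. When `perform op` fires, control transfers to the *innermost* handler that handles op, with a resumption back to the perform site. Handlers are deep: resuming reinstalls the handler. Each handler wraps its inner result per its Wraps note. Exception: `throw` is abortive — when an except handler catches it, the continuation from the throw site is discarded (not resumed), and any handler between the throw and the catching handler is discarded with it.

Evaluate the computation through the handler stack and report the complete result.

Answer: [9, 0, 0, 0]

Step-by-step:
emit(9) @ H0 ⇒ out+=9
emit(0) @ H0 ⇒ out+=0
emit(0) @ H0 ⇒ out+=0
H0 returns [9, 0, 0, 0]
H1 returns [9, 0, 0, 0]
H2 returns [9, 0, 0, 0]
= [9, 0, 0, 0]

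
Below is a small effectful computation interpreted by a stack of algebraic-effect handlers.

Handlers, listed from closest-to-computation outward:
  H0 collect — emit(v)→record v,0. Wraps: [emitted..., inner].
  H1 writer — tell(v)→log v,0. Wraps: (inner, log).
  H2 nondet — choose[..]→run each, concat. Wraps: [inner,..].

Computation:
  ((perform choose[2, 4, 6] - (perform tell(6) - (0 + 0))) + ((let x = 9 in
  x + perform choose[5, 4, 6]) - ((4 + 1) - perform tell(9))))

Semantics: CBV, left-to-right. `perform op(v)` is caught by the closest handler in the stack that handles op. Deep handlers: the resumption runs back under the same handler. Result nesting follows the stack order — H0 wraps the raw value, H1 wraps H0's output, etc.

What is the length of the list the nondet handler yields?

Answer: 9

Working:
choose[2, 4, 6] @ H2
  branch[0] choose=2:
    tell(6) @ H1 ⇒ log+=6
    choose[5, 4, 6] @ H2
      branch[0] choose=5:
        tell(9) @ H1 ⇒ log+=9
        H0 returns [11]
        H1 returns ([11], (6, 9))
        H2 returns [([11], (6, 9))]
      branch[1] choose=4:
        tell(9) @ H1 ⇒ log+=9
        H0 returns [10]
        H1 returns ([10], (6, 9))
        H2 returns [([10], (6, 9))]
      branch[2] choose=6:
        tell(9) @ H1 ⇒ log+=9
        H0 returns [12]
        H1 returns ([12], (6, 9))
        H2 returns [([12], (6, 9))]
  branch[1] choose=4:
    tell(6) @ H1 ⇒ log+=6
    choose[5, 4, 6] @ H2
      branch[0] choose=5:
        tell(9) @ H1 ⇒ log+=9
        H0 returns [13]
        H1 returns ([13], (6, 9))
        H2 returns [([13], (6, 9))]
      branch[1] choose=4:
        tell(9) @ H1 ⇒ log+=9
        H0 returns [12]
        H1 returns ([12], (6, 9))
        H2 returns [([12], (6, 9))]
      branch[2] choose=6:
        tell(9) @ H1 ⇒ log+=9
        H0 returns [14]
        H1 returns ([14], (6, 9))
        H2 returns [([14], (6, 9))]
  branch[2] choose=6:
    tell(6) @ H1 ⇒ log+=6
    choose[5, 4, 6] @ H2
      branch[0] choose=5:
        tell(9) @ H1 ⇒ log+=9
        H0 returns [15]
        H1 returns ([15], (6, 9))
        H2 returns [([15], (6, 9))]
      branch[1] choose=4:
        tell(9) @ H1 ⇒ log+=9
        H0 returns [14]
        H1 returns ([14], (6, 9))
        H2 returns [([14], (6, 9))]
      branch[2] choose=6:
        tell(9) @ H1 ⇒ log+=9
        H0 returns [16]
        H1 returns ([16], (6, 9))
        H2 returns [([16], (6, 9))]
= [([11], (6, 9)), ([10], (6, 9)), ([12], (6, 9)), ([13], (6, 9)), ([12], (6, 9)), ([14], (6, 9)), ([15], (6, 9)), ([14], (6, 9)), ([16], (6, 9))]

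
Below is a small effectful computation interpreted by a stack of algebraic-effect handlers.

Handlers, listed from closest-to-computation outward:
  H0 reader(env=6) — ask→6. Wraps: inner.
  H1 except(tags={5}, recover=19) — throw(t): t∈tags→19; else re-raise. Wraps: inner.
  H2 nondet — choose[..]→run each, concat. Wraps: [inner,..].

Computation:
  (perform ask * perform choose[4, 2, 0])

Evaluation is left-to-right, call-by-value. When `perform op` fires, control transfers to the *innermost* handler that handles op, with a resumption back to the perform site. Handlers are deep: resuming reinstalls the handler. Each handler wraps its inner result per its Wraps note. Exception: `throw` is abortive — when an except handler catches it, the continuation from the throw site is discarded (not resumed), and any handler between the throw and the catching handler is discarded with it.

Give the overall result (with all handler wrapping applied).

Working:
ask @ H0 ⇒ 6
choose[4, 2, 0] @ H2
  branch[0] choose=4:
    H0 returns 24
    H1 returns 24
    H2 returns [24]
  branch[1] choose=2:
    H0 returns 12
    H1 returns 12
    H2 returns [12]
  branch[2] choose=0:
    H0 returns 0
    H1 returns 0
    H2 returns [0]
= [24, 12, 0]

Answer: [24, 12, 0]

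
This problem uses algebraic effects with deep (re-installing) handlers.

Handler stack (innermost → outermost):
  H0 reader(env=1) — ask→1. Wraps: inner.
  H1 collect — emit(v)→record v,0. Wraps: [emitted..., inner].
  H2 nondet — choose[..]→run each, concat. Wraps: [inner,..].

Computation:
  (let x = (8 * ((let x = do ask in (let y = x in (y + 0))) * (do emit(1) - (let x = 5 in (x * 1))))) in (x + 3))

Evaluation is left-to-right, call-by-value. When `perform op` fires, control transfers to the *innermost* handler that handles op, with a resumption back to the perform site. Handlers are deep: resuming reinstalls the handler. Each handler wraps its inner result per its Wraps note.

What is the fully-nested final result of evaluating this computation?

Answer: [[1, -37]]

Step-by-step:
ask @ H0 ⇒ 1
emit(1) @ H1 ⇒ out+=1
H0 returns -37
H1 returns [1, -37]
H2 returns [[1, -37]]
= [[1, -37]]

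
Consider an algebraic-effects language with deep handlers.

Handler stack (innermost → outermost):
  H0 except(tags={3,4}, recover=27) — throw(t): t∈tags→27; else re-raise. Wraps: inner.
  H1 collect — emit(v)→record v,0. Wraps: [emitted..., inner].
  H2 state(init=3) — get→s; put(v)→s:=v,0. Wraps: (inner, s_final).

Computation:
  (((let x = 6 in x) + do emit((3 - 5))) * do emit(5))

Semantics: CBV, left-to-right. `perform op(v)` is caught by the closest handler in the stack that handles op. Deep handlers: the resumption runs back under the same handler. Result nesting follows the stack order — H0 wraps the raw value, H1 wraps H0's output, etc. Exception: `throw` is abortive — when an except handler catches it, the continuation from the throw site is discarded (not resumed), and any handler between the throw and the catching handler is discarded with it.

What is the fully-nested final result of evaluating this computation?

Answer: ([-2, 5, 0], 3)

Evaluation trace:
emit(-2) @ H1 ⇒ out+=-2
emit(5) @ H1 ⇒ out+=5
H0 returns 0
H1 returns [-2, 5, 0]
H2 returns ([-2, 5, 0], 3)
= ([-2, 5, 0], 3)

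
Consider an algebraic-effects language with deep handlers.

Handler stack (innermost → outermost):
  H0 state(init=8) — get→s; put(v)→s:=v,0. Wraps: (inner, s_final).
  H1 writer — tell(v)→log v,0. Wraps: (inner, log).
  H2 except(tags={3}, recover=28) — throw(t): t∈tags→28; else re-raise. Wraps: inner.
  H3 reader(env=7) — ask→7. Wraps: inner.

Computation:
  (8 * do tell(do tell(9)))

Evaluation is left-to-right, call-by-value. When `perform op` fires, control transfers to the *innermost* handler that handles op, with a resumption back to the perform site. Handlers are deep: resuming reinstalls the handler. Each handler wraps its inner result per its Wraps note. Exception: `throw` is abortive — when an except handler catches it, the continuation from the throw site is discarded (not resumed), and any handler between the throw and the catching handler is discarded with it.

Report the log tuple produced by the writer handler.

Evaluation trace:
tell(9) @ H1 ⇒ log+=9
tell(0) @ H1 ⇒ log+=0
H0 returns (0, 8)
H1 returns ((0, 8), (9, 0))
H2 returns ((0, 8), (9, 0))
H3 returns ((0, 8), (9, 0))
= ((0, 8), (9, 0))

Answer: (9, 0)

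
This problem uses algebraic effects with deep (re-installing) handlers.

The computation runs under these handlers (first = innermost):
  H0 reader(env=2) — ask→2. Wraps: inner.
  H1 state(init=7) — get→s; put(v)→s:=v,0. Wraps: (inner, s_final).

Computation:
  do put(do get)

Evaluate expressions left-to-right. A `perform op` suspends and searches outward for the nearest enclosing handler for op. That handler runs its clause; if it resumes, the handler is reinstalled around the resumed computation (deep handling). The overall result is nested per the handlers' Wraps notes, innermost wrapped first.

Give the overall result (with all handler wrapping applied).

Evaluation trace:
get @ H1 ⇒ 7
put(7) @ H1 ⇒ s:=7
H0 returns 0
H1 returns (0, 7)
= (0, 7)

Answer: (0, 7)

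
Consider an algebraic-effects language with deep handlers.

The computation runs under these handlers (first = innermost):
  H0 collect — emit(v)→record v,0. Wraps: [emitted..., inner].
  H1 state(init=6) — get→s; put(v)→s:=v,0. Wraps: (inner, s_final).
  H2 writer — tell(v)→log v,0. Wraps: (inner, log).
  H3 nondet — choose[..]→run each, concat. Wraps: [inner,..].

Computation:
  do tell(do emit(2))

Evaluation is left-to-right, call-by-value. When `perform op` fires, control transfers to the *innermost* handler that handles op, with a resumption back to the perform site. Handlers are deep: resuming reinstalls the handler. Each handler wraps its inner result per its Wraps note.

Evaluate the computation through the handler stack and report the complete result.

Answer: [(([2, 0], 6), (0))]

Step-by-step:
emit(2) @ H0 ⇒ out+=2
tell(0) @ H2 ⇒ log+=0
H0 returns [2, 0]
H1 returns ([2, 0], 6)
H2 returns (([2, 0], 6), (0))
H3 returns [(([2, 0], 6), (0))]
= [(([2, 0], 6), (0))]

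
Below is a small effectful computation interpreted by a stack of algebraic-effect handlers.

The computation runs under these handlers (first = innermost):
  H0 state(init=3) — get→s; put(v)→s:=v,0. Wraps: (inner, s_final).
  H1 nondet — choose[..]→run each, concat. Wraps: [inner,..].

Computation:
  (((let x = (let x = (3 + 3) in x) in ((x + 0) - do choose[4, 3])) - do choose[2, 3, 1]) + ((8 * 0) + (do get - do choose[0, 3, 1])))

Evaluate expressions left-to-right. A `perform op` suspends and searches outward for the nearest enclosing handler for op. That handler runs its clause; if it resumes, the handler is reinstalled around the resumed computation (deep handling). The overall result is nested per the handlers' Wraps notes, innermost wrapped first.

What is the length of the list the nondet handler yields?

Answer: 18

Step-by-step:
choose[4, 3] @ H1
  branch[0] choose=4:
    choose[2, 3, 1] @ H1
      branch[0] choose=2:
        get @ H0 ⇒ 3
        choose[0, 3, 1] @ H1
          branch[0] choose=0:
            H0 returns (3, 3)
            H1 returns [(3, 3)]
          branch[1] choose=3:
            H0 returns (0, 3)
            H1 returns [(0, 3)]
          branch[2] choose=1:
            H0 returns (2, 3)
            H1 returns [(2, 3)]
      branch[1] choose=3:
        get @ H0 ⇒ 3
        choose[0, 3, 1] @ H1
          branch[0] choose=0:
            H0 returns (2, 3)
            H1 returns [(2, 3)]
          branch[1] choose=3:
            H0 returns (-1, 3)
            H1 returns [(-1, 3)]
          branch[2] choose=1:
            H0 returns (1, 3)
            H1 returns [(1, 3)]
      branch[2] choose=1:
        get @ H0 ⇒ 3
        choose[0, 3, 1] @ H1
          branch[0] choose=0:
            H0 returns (4, 3)
            H1 returns [(4, 3)]
          branch[1] choose=3:
            H0 returns (1, 3)
            H1 returns [(1, 3)]
          branch[2] choose=1:
            H0 returns (3, 3)
            H1 returns [(3, 3)]
  branch[1] choose=3:
    choose[2, 3, 1] @ H1
      branch[0] choose=2:
        get @ H0 ⇒ 3
        choose[0, 3, 1] @ H1
          branch[0] choose=0:
            H0 returns (4, 3)
            H1 returns [(4, 3)]
          branch[1] choose=3:
            H0 returns (1, 3)
            H1 returns [(1, 3)]
          branch[2] choose=1:
            H0 returns (3, 3)
            H1 returns [(3, 3)]
      branch[1] choose=3:
        get @ H0 ⇒ 3
        choose[0, 3, 1] @ H1
          branch[0] choose=0:
            H0 returns (3, 3)
            H1 returns [(3, 3)]
          branch[1] choose=3:
            H0 returns (0, 3)
            H1 returns [(0, 3)]
          branch[2] choose=1:
            H0 returns (2, 3)
            H1 returns [(2, 3)]
      branch[2] choose=1:
        get @ H0 ⇒ 3
        choose[0, 3, 1] @ H1
          branch[0] choose=0:
            H0 returns (5, 3)
            H1 returns [(5, 3)]
          branch[1] choose=3:
            H0 returns (2, 3)
            H1 returns [(2, 3)]
          branch[2] choose=1:
            H0 returns (4, 3)
            H1 returns [(4, 3)]
= [(3, 3), (0, 3), (2, 3), (2, 3), (-1, 3), (1, 3), (4, 3), (1, 3), (3, 3), (4, 3), (1, 3), (3, 3), (3, 3), (0, 3), (2, 3), (5, 3), (2, 3), (4, 3)]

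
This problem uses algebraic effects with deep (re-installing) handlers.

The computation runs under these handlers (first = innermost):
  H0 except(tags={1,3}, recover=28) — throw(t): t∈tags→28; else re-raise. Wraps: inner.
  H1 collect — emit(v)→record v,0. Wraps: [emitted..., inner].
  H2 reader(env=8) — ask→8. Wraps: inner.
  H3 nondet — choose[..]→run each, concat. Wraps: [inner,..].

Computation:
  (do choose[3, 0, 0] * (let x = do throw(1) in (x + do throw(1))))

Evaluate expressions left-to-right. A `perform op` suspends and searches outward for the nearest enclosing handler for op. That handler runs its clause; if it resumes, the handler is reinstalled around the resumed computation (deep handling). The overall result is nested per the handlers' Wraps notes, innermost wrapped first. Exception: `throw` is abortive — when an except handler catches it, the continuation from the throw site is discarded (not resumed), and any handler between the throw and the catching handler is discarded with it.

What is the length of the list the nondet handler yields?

Step-by-step:
choose[3, 0, 0] @ H3
  branch[0] choose=3:
    throw(1) @ H0 caught ⇒ 28
    H1 returns [28]
    H2 returns [28]
    H3 returns [[28]]
  branch[1] choose=0:
    throw(1) @ H0 caught ⇒ 28
    H1 returns [28]
    H2 returns [28]
    H3 returns [[28]]
  branch[2] choose=0:
    throw(1) @ H0 caught ⇒ 28
    H1 returns [28]
    H2 returns [28]
    H3 returns [[28]]
= [[28], [28], [28]]

Answer: 3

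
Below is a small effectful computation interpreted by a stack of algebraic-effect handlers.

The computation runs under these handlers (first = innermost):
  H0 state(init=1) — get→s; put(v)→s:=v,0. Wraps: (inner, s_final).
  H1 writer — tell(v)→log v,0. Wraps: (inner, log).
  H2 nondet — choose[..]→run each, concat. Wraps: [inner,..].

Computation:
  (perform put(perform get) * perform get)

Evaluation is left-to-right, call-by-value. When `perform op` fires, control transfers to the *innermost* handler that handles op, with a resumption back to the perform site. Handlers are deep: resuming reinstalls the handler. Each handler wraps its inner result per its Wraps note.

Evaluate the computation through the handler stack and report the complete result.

Answer: [((0, 1), ())]

Working:
get @ H0 ⇒ 1
put(1) @ H0 ⇒ s:=1
get @ H0 ⇒ 1
H0 returns (0, 1)
H1 returns ((0, 1), ())
H2 returns [((0, 1), ())]
= [((0, 1), ())]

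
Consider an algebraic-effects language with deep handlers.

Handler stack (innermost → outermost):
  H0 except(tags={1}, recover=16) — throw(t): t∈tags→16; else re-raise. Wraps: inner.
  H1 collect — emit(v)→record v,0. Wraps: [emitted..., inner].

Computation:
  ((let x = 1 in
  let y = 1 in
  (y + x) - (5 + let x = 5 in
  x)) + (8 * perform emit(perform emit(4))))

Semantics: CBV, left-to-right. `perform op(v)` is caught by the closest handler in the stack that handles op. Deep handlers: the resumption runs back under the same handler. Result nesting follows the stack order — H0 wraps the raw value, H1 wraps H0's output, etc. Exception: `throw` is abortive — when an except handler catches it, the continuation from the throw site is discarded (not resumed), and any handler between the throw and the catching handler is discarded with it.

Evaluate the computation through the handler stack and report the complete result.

Answer: [4, 0, -8]

Evaluation trace:
emit(4) @ H1 ⇒ out+=4
emit(0) @ H1 ⇒ out+=0
H0 returns -8
H1 returns [4, 0, -8]
= [4, 0, -8]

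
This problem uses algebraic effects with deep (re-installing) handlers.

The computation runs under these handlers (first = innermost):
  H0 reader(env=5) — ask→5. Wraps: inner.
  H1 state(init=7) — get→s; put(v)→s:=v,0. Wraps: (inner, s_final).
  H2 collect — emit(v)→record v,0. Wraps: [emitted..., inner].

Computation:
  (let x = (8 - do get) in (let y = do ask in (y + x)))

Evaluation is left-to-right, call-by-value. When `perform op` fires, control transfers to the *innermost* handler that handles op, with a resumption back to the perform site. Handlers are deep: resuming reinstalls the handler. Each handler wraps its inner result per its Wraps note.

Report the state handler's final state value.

Answer: 7

Evaluation trace:
get @ H1 ⇒ 7
ask @ H0 ⇒ 5
H0 returns 6
H1 returns (6, 7)
H2 returns [(6, 7)]
= [(6, 7)]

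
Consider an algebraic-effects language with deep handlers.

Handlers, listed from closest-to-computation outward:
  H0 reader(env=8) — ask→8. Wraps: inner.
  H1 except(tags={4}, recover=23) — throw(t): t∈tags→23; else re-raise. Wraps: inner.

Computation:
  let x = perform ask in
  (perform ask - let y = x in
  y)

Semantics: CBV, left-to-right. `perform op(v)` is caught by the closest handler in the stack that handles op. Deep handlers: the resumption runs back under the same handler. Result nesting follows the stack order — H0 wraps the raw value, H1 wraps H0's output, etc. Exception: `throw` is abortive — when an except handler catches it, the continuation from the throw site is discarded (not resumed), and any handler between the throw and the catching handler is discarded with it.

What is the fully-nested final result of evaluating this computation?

Answer: 0

Evaluation trace:
ask @ H0 ⇒ 8
ask @ H0 ⇒ 8
H0 returns 0
H1 returns 0
= 0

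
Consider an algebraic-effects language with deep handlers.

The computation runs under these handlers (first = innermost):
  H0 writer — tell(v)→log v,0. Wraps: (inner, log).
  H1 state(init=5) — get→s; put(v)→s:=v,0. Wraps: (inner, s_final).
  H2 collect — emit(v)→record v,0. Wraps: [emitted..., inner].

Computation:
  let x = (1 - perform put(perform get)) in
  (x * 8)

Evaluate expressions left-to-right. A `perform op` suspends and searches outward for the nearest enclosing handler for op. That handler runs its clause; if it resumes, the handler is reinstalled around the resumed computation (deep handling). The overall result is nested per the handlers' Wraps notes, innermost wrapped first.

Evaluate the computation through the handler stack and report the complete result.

Working:
get @ H1 ⇒ 5
put(5) @ H1 ⇒ s:=5
H0 returns (8, ())
H1 returns ((8, ()), 5)
H2 returns [((8, ()), 5)]
= [((8, ()), 5)]

Answer: [((8, ()), 5)]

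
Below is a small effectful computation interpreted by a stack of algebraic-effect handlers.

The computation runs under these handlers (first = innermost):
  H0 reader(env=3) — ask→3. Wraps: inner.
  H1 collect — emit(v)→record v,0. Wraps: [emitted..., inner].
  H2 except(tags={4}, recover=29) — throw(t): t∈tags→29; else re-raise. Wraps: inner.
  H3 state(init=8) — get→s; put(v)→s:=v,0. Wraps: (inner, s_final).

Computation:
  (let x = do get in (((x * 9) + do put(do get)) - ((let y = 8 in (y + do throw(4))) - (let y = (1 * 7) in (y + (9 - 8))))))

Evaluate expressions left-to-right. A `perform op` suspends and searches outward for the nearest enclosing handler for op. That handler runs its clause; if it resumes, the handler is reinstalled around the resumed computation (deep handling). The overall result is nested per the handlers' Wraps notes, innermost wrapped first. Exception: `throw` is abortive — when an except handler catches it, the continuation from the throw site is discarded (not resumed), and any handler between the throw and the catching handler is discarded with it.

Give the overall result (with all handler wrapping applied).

Answer: (29, 8)

Step-by-step:
get @ H3 ⇒ 8
get @ H3 ⇒ 8
put(8) @ H3 ⇒ s:=8
throw(4) @ H2 caught ⇒ 29
H3 returns (29, 8)
= (29, 8)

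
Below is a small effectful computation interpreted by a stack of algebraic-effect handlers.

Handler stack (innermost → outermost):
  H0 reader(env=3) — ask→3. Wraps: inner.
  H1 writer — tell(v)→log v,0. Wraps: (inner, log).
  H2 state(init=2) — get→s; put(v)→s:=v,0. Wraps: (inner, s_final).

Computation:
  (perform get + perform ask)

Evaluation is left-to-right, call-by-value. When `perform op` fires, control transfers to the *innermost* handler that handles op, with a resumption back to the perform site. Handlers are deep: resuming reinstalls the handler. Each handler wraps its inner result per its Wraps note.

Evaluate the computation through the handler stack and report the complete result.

Evaluation trace:
get @ H2 ⇒ 2
ask @ H0 ⇒ 3
H0 returns 5
H1 returns (5, ())
H2 returns ((5, ()), 2)
= ((5, ()), 2)

Answer: ((5, ()), 2)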